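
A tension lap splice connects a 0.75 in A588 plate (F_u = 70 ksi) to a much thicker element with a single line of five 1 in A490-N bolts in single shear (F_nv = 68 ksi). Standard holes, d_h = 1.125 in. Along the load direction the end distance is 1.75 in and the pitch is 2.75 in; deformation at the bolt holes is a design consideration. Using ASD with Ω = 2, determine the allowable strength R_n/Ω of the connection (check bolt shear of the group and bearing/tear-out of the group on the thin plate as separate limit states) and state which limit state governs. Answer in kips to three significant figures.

134 kips (bolt shear governs)

Bolt shear: A_b = π·1²/4 = 0.7854 in²; R_n = 68 × 0.7854 × 5 × 1 = 267 kips → 267 / 2 = 134 kips.
Bearing (1.2 l_c t F_u ≤ 2.4 d t F_u): upper limit = 2.4·1·0.75·70 = 126 kips.
  Edge l_c = 1.75 − 1.125/2 = 1.188 → r_n = 74.81 kips; interior l_c = 2.75 − 1.125 = 1.625 → r_n = 102.4 kips.
  R_n,bearing = 1·74.81 + 4·102.4 = 484.3 kips → 484.3 / 2 = 242 kips.
Bolt shear governs: 134 kips.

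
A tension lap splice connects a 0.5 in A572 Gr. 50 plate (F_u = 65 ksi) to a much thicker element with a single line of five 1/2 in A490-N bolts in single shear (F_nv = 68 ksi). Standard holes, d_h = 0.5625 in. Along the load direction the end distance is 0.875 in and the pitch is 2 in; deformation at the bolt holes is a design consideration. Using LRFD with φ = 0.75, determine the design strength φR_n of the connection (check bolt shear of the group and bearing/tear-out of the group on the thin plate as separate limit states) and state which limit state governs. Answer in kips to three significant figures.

50.1 kips (bolt shear governs)

Bolt shear: A_b = π·0.5²/4 = 0.1963 in²; R_n = 68 × 0.1963 × 5 × 1 = 66.76 kips → 0.75 × 66.76 = 50.1 kips.
Bearing (1.2 l_c t F_u ≤ 2.4 d t F_u): upper limit = 2.4·0.5·0.5·65 = 39 kips.
  Edge l_c = 0.875 − 0.5625/2 = 0.5938 → r_n = 23.16 kips; interior l_c = 2 − 0.5625 = 1.438 → r_n = 39 kips.
  R_n,bearing = 1·23.16 + 4·39 = 179.2 kips → 0.75 × 179.2 = 134 kips.
Bolt shear governs: 50.1 kips.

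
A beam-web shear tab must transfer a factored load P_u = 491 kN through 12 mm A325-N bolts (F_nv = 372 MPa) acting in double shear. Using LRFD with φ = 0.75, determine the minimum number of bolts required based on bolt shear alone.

A_b = π·12²/4 = 113.1 mm².
Per-bolt design strength φR_n = 0.75 × 372 × 113.1 × 2 / 1000 = 63.11 kN.
n ≥ 491 / 63.11 = 7.78 → use 8 bolts.

8 bolts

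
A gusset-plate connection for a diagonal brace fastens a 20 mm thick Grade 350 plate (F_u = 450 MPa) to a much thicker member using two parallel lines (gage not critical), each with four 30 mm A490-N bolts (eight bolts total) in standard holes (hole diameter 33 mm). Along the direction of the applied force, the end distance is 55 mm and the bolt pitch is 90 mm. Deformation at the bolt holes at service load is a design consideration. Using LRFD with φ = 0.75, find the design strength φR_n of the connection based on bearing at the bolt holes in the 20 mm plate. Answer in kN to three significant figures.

3390 kN

Per bolt r_n = 1.2 l_c t F_u ≤ 2.4 d t F_u; upper limit = 2.4 × 30 × 20 × 450 / 1000 = 648 kN.
Edge bolt: l_c = 55 − 33/2 = 38.5 mm → 1.2 × 38.5 × 20 × 450 / 1000 = 415.8 → r_n = 415.8 kN.
Interior bolts: l_c = 90 − 33 = 57 mm → 1.2 × 57 × 20 × 450 / 1000 = 615.6 → r_n = 615.6 kN.
R_n = 2 × 415.8 + 6 × 615.6 = 4525 kN.
Design strength φR_n = 0.75 × 4525 = 3390 kN.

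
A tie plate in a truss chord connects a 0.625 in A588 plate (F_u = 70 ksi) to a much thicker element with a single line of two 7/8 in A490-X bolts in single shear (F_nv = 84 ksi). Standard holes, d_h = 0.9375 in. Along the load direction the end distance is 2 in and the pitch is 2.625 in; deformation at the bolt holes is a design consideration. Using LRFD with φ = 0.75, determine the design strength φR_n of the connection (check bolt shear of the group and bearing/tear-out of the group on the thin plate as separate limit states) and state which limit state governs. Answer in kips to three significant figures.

75.8 kips (bolt shear governs)

Bolt shear: A_b = π·0.875²/4 = 0.6013 in²; R_n = 84 × 0.6013 × 2 × 1 = 101 kips → 0.75 × 101 = 75.8 kips.
Bearing (1.2 l_c t F_u ≤ 2.4 d t F_u): upper limit = 2.4·0.875·0.625·70 = 91.88 kips.
  Edge l_c = 2 − 0.9375/2 = 1.531 → r_n = 80.39 kips; interior l_c = 2.625 − 0.9375 = 1.688 → r_n = 88.59 kips.
  R_n,bearing = 1·80.39 + 1·88.59 = 169 kips → 0.75 × 169 = 127 kips.
Bolt shear governs: 75.8 kips.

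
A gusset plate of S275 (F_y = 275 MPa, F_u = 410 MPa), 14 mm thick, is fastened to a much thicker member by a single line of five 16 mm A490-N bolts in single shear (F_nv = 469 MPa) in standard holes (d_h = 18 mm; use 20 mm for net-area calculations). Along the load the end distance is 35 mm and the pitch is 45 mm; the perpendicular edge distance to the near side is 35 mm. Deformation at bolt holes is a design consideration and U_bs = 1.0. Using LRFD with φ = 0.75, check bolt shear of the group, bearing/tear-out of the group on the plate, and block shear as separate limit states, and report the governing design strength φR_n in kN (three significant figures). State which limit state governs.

354 kN (bolt shear governs)

Bolt shear: A_b = π·16²/4 = 201.1 mm²; R_n = 469 × 201.1 × 5 × 1 / 1000 = 471.5 kN → 0.75 × 471.5 = 354 kN.
Bearing: edge l_c = 26, r_n = 179.1 kN; interior l_c = 27, r_n = 186 kN; R_n = 179.1 + 4·186 = 923 kN → 692 kN.
Block shear: A_gv = 3010, A_nv = 1750, A_nt = 350 mm²; R_n = min(0.6F_uA_nv, 0.6F_yA_gv) + U_bs·F_u·A_nt = 574 kN → 430 kN.
Bolt shear governs: 354 kN.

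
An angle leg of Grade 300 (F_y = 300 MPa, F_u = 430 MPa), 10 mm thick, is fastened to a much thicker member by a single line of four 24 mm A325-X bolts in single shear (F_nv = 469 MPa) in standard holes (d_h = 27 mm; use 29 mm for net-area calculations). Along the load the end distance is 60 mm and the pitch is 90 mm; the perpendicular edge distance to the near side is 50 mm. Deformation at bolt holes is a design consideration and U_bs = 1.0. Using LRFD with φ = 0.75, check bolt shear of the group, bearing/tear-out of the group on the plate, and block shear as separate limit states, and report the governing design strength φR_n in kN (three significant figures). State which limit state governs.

Bolt shear: A_b = π·24²/4 = 452.4 mm²; R_n = 469 × 452.4 × 4 × 1 / 1000 = 848.7 kN → 0.75 × 848.7 = 637 kN.
Bearing: edge l_c = 46.5, r_n = 239.9 kN; interior l_c = 63, r_n = 247.7 kN; R_n = 239.9 + 3·247.7 = 983 kN → 737 kN.
Block shear: A_gv = 3300, A_nv = 2285, A_nt = 355 mm²; R_n = min(0.6F_uA_nv, 0.6F_yA_gv) + U_bs·F_u·A_nt = 742.2 kN → 557 kN.
Block shear governs: 557 kN.

557 kN (block shear governs)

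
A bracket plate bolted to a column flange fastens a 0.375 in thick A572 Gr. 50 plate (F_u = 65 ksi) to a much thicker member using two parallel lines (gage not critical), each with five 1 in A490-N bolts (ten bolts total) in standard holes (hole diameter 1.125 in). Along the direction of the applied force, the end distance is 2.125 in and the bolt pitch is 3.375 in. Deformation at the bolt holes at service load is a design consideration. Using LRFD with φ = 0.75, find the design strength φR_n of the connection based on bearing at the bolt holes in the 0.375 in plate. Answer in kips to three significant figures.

Per bolt r_n = 1.2 l_c t F_u ≤ 2.4 d t F_u; upper limit = 2.4 × 1 × 0.375 × 65 = 58.5 kips.
Edge bolt: l_c = 2.125 − 1.125/2 = 1.562 in → 1.2 × 1.562 × 0.375 × 65 = 45.7 → r_n = 45.7 kips.
Interior bolts: l_c = 3.375 − 1.125 = 2.25 in → 1.2 × 2.25 × 0.375 × 65 = 65.81 → r_n = 58.5 kips.
R_n = 2 × 45.7 + 8 × 58.5 = 559.4 kips.
Design strength φR_n = 0.75 × 559.4 = 420 kips.

420 kips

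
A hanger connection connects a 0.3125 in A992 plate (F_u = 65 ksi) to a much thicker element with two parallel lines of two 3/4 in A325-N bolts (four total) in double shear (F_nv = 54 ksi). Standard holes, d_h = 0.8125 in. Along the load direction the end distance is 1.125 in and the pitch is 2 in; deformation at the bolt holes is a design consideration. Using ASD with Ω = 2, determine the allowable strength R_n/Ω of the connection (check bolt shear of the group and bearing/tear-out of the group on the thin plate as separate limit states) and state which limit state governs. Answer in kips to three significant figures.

Bolt shear: A_b = π·0.75²/4 = 0.4418 in²; R_n = 54 × 0.4418 × 4 × 2 = 190.9 kips → 190.9 / 2 = 95.4 kips.
Bearing (1.2 l_c t F_u ≤ 2.4 d t F_u): upper limit = 2.4·0.75·0.3125·65 = 36.56 kips.
  Edge l_c = 1.125 − 0.8125/2 = 0.7188 → r_n = 17.52 kips; interior l_c = 2 − 0.8125 = 1.188 → r_n = 28.95 kips.
  R_n,bearing = 2·17.52 + 2·28.95 = 92.93 kips → 92.93 / 2 = 46.5 kips.
Bearing governs: 46.5 kips.

46.5 kips (bearing governs)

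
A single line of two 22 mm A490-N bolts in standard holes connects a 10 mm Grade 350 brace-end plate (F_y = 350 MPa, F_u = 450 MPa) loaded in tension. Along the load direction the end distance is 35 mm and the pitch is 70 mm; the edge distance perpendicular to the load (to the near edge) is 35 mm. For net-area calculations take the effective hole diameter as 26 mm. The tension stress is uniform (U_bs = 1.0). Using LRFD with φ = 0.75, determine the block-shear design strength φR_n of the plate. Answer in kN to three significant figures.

Shear plane L_v = 35 + 1·70 = 105 mm; A_gv = 105 × 10 = 1050 mm².
A_nv = (105 − 1.5·26) × 10 = 660 mm².
A_nt = (35 − 0.5·26) × 10 = 220 mm².
0.6 F_u A_nv = 178.2 kN; 0.6 F_y A_gv = 220.5 kN → shear rupture governs the shear term.
R_n = 178.2 + 1.0 × 450 × 220 / 1000 = 277.2 kN.
Design strength φR_n = 0.75 × 277.2 = 208 kN.

208 kN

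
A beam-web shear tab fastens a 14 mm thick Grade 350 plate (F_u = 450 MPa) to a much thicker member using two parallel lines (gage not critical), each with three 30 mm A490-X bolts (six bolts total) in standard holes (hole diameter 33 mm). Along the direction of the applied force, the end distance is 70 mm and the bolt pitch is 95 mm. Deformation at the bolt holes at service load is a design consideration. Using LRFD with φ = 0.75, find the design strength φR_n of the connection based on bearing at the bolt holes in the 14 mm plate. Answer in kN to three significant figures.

1970 kN

Per bolt r_n = 1.2 l_c t F_u ≤ 2.4 d t F_u; upper limit = 2.4 × 30 × 14 × 450 / 1000 = 453.6 kN.
Edge bolt: l_c = 70 − 33/2 = 53.5 mm → 1.2 × 53.5 × 14 × 450 / 1000 = 404.5 → r_n = 404.5 kN.
Interior bolts: l_c = 95 − 33 = 62 mm → 1.2 × 62 × 14 × 450 / 1000 = 468.7 → r_n = 453.6 kN.
R_n = 2 × 404.5 + 4 × 453.6 = 2623 kN.
Design strength φR_n = 0.75 × 2623 = 1970 kN.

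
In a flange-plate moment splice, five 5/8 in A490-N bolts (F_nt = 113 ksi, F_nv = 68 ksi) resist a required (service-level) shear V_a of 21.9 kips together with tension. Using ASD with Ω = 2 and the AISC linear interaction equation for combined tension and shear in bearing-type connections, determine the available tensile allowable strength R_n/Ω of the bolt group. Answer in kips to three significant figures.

A_b = π·0.625²/4 = 0.3068 in²; f_rv = 21.9 / (5 × 0.3068) = 14.28 ksi.
F'_nt = 1.3 F_nt − (Ω F_nt / F_nv) f_rv = 1.3·113 − (2·113/68)·14.28 = 99.45 ksi, capped at F_nt → F'_nt = 99.45 ksi.
R_n = F'_nt · A_b · n = 99.45 × 0.3068 × 5 = 152.6 kips.
Allowable strength R_n/Ω = 152.6 / 2 = 76.3 kips.

76.3 kips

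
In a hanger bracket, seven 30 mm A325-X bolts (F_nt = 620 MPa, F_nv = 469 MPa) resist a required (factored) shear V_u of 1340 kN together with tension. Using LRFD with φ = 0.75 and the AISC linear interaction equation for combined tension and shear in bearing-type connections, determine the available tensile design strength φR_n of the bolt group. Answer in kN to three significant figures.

A_b = π·30²/4 = 706.9 mm²; f_rv = 1340 × 1000 / (7 × 706.9) = 270.8 MPa.
F'_nt = 1.3 F_nt − (F_nt / φF_nv) f_rv = 1.3·620 − (620/(0.75·469))·270.8 = 328.7 MPa, capped at F_nt → F'_nt = 328.7 MPa.
R_n = F'_nt · A_b · n = 328.7 × 706.9 × 7 / 1000 = 1626 kN.
Design strength φR_n = 0.75 × 1626 = 1220 kN.

1220 kN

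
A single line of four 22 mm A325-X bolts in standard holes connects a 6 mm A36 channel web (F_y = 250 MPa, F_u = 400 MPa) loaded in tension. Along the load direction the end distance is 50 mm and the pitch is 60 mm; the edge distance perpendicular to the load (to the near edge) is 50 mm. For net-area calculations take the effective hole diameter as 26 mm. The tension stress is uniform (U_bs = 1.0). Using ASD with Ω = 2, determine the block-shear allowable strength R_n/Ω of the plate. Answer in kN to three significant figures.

Shear plane L_v = 50 + 3·60 = 230 mm; A_gv = 230 × 6 = 1380 mm².
A_nv = (230 − 3.5·26) × 6 = 834 mm².
A_nt = (50 − 0.5·26) × 6 = 222 mm².
0.6 F_u A_nv = 200.2 kN; 0.6 F_y A_gv = 207 kN → shear rupture governs the shear term.
R_n = 200.2 + 1.0 × 400 × 222 / 1000 = 289 kN.
Allowable strength R_n/Ω = 289 / 2 = 144 kN.

144 kN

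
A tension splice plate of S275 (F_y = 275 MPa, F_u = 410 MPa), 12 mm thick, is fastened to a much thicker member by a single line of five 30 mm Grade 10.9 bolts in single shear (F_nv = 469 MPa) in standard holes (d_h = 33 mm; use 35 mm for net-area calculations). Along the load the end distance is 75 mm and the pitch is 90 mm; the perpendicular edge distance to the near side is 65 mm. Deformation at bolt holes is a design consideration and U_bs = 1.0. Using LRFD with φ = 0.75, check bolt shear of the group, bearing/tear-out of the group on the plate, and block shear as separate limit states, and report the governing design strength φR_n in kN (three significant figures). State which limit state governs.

Bolt shear: A_b = π·30²/4 = 706.9 mm²; R_n = 469 × 706.9 × 5 × 1 / 1000 = 1658 kN → 0.75 × 1658 = 1240 kN.
Bearing: edge l_c = 58.5, r_n = 345.4 kN; interior l_c = 57, r_n = 336.5 kN; R_n = 345.4 + 4·336.5 = 1691 kN → 1270 kN.
Block shear: A_gv = 5220, A_nv = 3330, A_nt = 570 mm²; R_n = min(0.6F_uA_nv, 0.6F_yA_gv) + U_bs·F_u·A_nt = 1053 kN → 790 kN.
Block shear governs: 790 kN.

790 kN (block shear governs)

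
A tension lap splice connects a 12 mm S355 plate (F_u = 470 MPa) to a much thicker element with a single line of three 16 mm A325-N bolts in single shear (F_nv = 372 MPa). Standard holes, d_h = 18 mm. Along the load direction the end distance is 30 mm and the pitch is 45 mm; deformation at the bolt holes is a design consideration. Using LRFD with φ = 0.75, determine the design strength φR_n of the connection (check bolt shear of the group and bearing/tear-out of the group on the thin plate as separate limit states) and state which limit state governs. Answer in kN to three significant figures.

168 kN (bolt shear governs)

Bolt shear: A_b = π·16²/4 = 201.1 mm²; R_n = 372 × 201.1 × 3 × 1 / 1000 = 224.4 kN → 0.75 × 224.4 = 168 kN.
Bearing (1.2 l_c t F_u ≤ 2.4 d t F_u): upper limit = 2.4·16·12·470 / 1000 = 216.6 kN.
  Edge l_c = 30 − 18/2 = 21 → r_n = 142.1 kN; interior l_c = 45 − 18 = 27 → r_n = 182.7 kN.
  R_n,bearing = 1·142.1 + 2·182.7 = 507.6 kN → 0.75 × 507.6 = 381 kN.
Bolt shear governs: 168 kN.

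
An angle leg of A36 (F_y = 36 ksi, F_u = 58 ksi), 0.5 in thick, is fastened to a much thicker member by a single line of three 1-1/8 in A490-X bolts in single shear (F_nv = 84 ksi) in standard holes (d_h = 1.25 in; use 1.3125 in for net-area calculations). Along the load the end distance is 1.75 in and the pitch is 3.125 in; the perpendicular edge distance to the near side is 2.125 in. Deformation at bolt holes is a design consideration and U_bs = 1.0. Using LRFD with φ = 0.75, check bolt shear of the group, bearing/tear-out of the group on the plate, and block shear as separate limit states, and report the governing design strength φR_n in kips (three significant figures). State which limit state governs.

93.5 kips (block shear governs)

Bolt shear: A_b = π·1.125²/4 = 0.994 in²; R_n = 84 × 0.994 × 3 × 1 = 250.5 kips → 0.75 × 250.5 = 188 kips.
Bearing: edge l_c = 1.125, r_n = 39.15 kips; interior l_c = 1.875, r_n = 65.25 kips; R_n = 39.15 + 2·65.25 = 169.7 kips → 127 kips.
Block shear: A_gv = 4, A_nv = 2.359, A_nt = 0.7344 in²; R_n = min(0.6F_uA_nv, 0.6F_yA_gv) + U_bs·F_u·A_nt = 124.7 kips → 93.5 kips.
Block shear governs: 93.5 kips.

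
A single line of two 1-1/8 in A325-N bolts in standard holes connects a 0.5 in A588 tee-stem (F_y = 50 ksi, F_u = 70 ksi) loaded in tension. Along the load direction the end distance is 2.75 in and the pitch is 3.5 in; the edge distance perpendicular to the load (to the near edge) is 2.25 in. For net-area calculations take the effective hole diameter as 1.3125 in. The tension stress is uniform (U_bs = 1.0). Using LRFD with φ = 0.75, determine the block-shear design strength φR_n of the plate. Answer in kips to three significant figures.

109 kips

Shear plane L_v = 2.75 + 1·3.5 = 6.25 in; A_gv = 6.25 × 0.5 = 3.125 in².
A_nv = (6.25 − 1.5·1.3125) × 0.5 = 2.141 in².
A_nt = (2.25 − 0.5·1.3125) × 0.5 = 0.7969 in².
0.6 F_u A_nv = 89.91 kips; 0.6 F_y A_gv = 93.75 kips → shear rupture governs the shear term.
R_n = 89.91 + 1.0 × 70 × 0.7969 = 145.7 kips.
Design strength φR_n = 0.75 × 145.7 = 109 kips.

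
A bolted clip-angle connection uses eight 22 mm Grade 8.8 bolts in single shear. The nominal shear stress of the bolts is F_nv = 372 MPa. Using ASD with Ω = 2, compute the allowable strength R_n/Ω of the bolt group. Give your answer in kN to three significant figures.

A_b = π × 22² / 4 = 380.1 mm².
R_n = F_nv · A_b · n · n_s = 372 × 380.1 × 8 × 1 / 1000 = 1131 kN.
Allowable strength R_n/Ω = 1131 / 2 = 566 kN.

566 kN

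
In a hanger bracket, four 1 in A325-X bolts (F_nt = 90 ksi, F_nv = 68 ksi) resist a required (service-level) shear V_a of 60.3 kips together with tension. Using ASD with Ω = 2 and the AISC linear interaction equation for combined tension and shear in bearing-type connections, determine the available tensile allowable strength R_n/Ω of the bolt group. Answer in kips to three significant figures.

A_b = π·1²/4 = 0.7854 in²; f_rv = 60.3 / (4 × 0.7854) = 19.19 ksi.
F'_nt = 1.3 F_nt − (Ω F_nt / F_nv) f_rv = 1.3·90 − (2·90/68)·19.19 = 66.19 ksi, capped at F_nt → F'_nt = 66.19 ksi.
R_n = F'_nt · A_b · n = 66.19 × 0.7854 × 4 = 207.9 kips.
Allowable strength R_n/Ω = 207.9 / 2 = 104 kips.

104 kips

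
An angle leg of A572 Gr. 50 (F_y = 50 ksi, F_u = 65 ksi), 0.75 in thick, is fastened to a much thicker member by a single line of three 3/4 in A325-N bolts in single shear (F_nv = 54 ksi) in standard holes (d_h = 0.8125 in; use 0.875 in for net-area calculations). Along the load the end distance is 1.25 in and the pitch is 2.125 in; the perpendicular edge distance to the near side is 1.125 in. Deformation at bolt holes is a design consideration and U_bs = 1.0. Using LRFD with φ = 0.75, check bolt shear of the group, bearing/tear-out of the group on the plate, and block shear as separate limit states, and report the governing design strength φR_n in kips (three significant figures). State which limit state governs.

53.7 kips (bolt shear governs)

Bolt shear: A_b = π·0.75²/4 = 0.4418 in²; R_n = 54 × 0.4418 × 3 × 1 = 71.57 kips → 0.75 × 71.57 = 53.7 kips.
Bearing: edge l_c = 0.8438, r_n = 49.36 kips; interior l_c = 1.312, r_n = 76.78 kips; R_n = 49.36 + 2·76.78 = 202.9 kips → 152 kips.
Block shear: A_gv = 4.125, A_nv = 2.484, A_nt = 0.5156 in²; R_n = min(0.6F_uA_nv, 0.6F_yA_gv) + U_bs·F_u·A_nt = 130.4 kips → 97.8 kips.
Bolt shear governs: 53.7 kips.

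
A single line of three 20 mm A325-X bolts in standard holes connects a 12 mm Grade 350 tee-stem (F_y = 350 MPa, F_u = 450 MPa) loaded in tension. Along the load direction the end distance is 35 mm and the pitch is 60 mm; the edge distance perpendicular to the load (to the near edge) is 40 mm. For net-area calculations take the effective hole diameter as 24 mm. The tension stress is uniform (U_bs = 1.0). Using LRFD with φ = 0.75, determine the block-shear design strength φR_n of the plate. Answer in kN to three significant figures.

344 kN

Shear plane L_v = 35 + 2·60 = 155 mm; A_gv = 155 × 12 = 1860 mm².
A_nv = (155 − 2.5·24) × 12 = 1140 mm².
A_nt = (40 − 0.5·24) × 12 = 336 mm².
0.6 F_u A_nv = 307.8 kN; 0.6 F_y A_gv = 390.6 kN → shear rupture governs the shear term.
R_n = 307.8 + 1.0 × 450 × 336 / 1000 = 459 kN.
Design strength φR_n = 0.75 × 459 = 344 kN.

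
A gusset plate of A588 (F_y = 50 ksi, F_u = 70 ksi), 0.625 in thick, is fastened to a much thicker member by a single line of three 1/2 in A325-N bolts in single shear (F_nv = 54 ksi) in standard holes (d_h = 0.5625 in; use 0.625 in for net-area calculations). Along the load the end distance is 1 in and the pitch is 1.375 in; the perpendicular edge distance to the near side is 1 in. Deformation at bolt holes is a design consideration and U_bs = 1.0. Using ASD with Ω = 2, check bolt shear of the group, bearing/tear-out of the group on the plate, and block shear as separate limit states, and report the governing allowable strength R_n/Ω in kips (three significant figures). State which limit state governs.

15.9 kips (bolt shear governs)

Bolt shear: A_b = π·0.5²/4 = 0.1963 in²; R_n = 54 × 0.1963 × 3 × 1 = 31.81 kips → 31.81 / 2 = 15.9 kips.
Bearing: edge l_c = 0.7188, r_n = 37.73 kips; interior l_c = 0.8125, r_n = 42.66 kips; R_n = 37.73 + 2·42.66 = 123 kips → 61.5 kips.
Block shear: A_gv = 2.344, A_nv = 1.367, A_nt = 0.4297 in²; R_n = min(0.6F_uA_nv, 0.6F_yA_gv) + U_bs·F_u·A_nt = 87.5 kips → 43.8 kips.
Bolt shear governs: 15.9 kips.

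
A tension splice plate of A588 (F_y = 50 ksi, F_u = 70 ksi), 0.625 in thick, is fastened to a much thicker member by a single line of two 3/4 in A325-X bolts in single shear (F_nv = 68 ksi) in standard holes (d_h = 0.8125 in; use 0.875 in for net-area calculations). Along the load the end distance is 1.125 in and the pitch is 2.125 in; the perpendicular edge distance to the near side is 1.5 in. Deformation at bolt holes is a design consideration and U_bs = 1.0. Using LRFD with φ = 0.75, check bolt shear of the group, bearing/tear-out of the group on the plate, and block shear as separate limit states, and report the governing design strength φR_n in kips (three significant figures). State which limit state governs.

45.1 kips (bolt shear governs)

Bolt shear: A_b = π·0.75²/4 = 0.4418 in²; R_n = 68 × 0.4418 × 2 × 1 = 60.08 kips → 0.75 × 60.08 = 45.1 kips.
Bearing: edge l_c = 0.7188, r_n = 37.73 kips; interior l_c = 1.312, r_n = 68.91 kips; R_n = 37.73 + 1·68.91 = 106.6 kips → 80 kips.
Block shear: A_gv = 2.031, A_nv = 1.211, A_nt = 0.6641 in²; R_n = min(0.6F_uA_nv, 0.6F_yA_gv) + U_bs·F_u·A_nt = 97.34 kips → 73 kips.
Bolt shear governs: 45.1 kips.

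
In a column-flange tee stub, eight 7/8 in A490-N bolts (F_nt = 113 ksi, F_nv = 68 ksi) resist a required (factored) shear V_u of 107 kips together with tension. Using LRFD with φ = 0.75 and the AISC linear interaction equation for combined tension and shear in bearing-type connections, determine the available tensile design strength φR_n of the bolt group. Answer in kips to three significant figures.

352 kips

A_b = π·0.875²/4 = 0.6013 in²; f_rv = 107 / (8 × 0.6013) = 22.24 ksi.
F'_nt = 1.3 F_nt − (F_nt / φF_nv) f_rv = 1.3·113 − (113/(0.75·68))·22.24 = 97.62 ksi, capped at F_nt → F'_nt = 97.62 ksi.
R_n = F'_nt · A_b · n = 97.62 × 0.6013 × 8 = 469.6 kips.
Design strength φR_n = 0.75 × 469.6 = 352 kips.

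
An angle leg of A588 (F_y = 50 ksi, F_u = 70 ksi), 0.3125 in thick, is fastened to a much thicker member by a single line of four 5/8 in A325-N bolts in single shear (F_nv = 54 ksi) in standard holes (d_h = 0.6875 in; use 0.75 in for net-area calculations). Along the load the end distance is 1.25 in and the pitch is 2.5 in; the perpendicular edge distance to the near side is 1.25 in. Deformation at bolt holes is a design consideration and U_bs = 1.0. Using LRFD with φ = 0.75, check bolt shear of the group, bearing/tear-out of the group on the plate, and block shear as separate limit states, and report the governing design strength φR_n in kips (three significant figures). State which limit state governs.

49.7 kips (bolt shear governs)

Bolt shear: A_b = π·0.625²/4 = 0.3068 in²; R_n = 54 × 0.3068 × 4 × 1 = 66.27 kips → 0.75 × 66.27 = 49.7 kips.
Bearing: edge l_c = 0.9062, r_n = 23.79 kips; interior l_c = 1.812, r_n = 32.81 kips; R_n = 23.79 + 3·32.81 = 122.2 kips → 91.7 kips.
Block shear: A_gv = 2.734, A_nv = 1.914, A_nt = 0.2734 in²; R_n = min(0.6F_uA_nv, 0.6F_yA_gv) + U_bs·F_u·A_nt = 99.53 kips → 74.6 kips.
Bolt shear governs: 49.7 kips.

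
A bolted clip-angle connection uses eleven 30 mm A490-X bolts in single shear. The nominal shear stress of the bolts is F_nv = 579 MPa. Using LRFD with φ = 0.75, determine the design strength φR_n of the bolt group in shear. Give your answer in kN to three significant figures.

3380 kN

A_b = π × 30² / 4 = 706.9 mm².
R_n = F_nv · A_b · n · n_s = 579 × 706.9 × 11 × 1 / 1000 = 4502 kN.
Design strength φR_n = 0.75 × 4502 = 3380 kN.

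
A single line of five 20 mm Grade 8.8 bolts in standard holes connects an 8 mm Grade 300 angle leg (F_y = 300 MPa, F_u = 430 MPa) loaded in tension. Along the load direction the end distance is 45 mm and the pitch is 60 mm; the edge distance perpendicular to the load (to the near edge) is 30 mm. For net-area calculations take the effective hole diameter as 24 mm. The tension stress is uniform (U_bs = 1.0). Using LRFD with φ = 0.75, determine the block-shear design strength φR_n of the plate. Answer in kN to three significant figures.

Shear plane L_v = 45 + 4·60 = 285 mm; A_gv = 285 × 8 = 2280 mm².
A_nv = (285 − 4.5·24) × 8 = 1416 mm².
A_nt = (30 − 0.5·24) × 8 = 144 mm².
0.6 F_u A_nv = 365.3 kN; 0.6 F_y A_gv = 410.4 kN → shear rupture governs the shear term.
R_n = 365.3 + 1.0 × 430 × 144 / 1000 = 427.2 kN.
Design strength φR_n = 0.75 × 427.2 = 320 kN.

320 kN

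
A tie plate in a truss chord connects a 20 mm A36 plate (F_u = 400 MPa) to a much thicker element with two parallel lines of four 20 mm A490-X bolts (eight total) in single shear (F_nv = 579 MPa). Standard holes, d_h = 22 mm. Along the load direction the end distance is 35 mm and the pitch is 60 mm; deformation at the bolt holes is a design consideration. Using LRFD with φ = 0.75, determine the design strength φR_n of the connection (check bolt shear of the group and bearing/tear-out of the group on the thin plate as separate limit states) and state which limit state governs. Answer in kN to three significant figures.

Bolt shear: A_b = π·20²/4 = 314.2 mm²; R_n = 579 × 314.2 × 8 × 1 / 1000 = 1455 kN → 0.75 × 1455 = 1090 kN.
Bearing (1.2 l_c t F_u ≤ 2.4 d t F_u): upper limit = 2.4·20·20·400 / 1000 = 384 kN.
  Edge l_c = 35 − 22/2 = 24 → r_n = 230.4 kN; interior l_c = 60 − 22 = 38 → r_n = 364.8 kN.
  R_n,bearing = 2·230.4 + 6·364.8 = 2650 kN → 0.75 × 2650 = 1990 kN.
Bolt shear governs: 1090 kN.

1090 kN (bolt shear governs)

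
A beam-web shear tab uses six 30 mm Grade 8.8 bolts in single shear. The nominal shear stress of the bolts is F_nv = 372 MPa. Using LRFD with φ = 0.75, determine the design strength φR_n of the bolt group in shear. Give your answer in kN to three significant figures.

A_b = π × 30² / 4 = 706.9 mm².
R_n = F_nv · A_b · n · n_s = 372 × 706.9 × 6 × 1 / 1000 = 1578 kN.
Design strength φR_n = 0.75 × 1578 = 1180 kN.

1180 kN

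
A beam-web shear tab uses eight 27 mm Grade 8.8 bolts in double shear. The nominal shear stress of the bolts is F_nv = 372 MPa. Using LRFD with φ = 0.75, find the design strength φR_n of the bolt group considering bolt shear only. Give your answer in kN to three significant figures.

2560 kN

A_b = π × 27² / 4 = 572.6 mm².
R_n = F_nv · A_b · n · n_s = 372 × 572.6 × 8 × 2 / 1000 = 3408 kN.
Design strength φR_n = 0.75 × 3408 = 2560 kN.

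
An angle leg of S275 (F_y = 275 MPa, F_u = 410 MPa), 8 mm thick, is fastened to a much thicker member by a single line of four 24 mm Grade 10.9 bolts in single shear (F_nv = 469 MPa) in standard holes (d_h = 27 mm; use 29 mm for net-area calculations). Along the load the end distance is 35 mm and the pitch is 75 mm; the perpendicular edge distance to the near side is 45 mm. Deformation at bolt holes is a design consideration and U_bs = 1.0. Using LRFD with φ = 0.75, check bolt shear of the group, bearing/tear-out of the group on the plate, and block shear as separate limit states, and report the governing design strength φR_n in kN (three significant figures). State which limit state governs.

309 kN (block shear governs)

Bolt shear: A_b = π·24²/4 = 452.4 mm²; R_n = 469 × 452.4 × 4 × 1 / 1000 = 848.7 kN → 0.75 × 848.7 = 637 kN.
Bearing: edge l_c = 21.5, r_n = 84.62 kN; interior l_c = 48, r_n = 188.9 kN; R_n = 84.62 + 3·188.9 = 651.4 kN → 489 kN.
Block shear: A_gv = 2080, A_nv = 1268, A_nt = 244 mm²; R_n = min(0.6F_uA_nv, 0.6F_yA_gv) + U_bs·F_u·A_nt = 412 kN → 309 kN.
Block shear governs: 309 kN.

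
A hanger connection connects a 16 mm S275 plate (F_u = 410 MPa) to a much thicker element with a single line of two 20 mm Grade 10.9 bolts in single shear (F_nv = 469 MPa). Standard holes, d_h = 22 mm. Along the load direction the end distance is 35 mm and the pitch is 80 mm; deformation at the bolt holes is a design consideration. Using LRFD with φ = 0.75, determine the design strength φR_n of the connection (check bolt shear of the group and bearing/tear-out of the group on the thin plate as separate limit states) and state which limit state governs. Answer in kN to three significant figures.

221 kN (bolt shear governs)

Bolt shear: A_b = π·20²/4 = 314.2 mm²; R_n = 469 × 314.2 × 2 × 1 / 1000 = 294.7 kN → 0.75 × 294.7 = 221 kN.
Bearing (1.2 l_c t F_u ≤ 2.4 d t F_u): upper limit = 2.4·20·16·410 / 1000 = 314.9 kN.
  Edge l_c = 35 − 22/2 = 24 → r_n = 188.9 kN; interior l_c = 80 − 22 = 58 → r_n = 314.9 kN.
  R_n,bearing = 1·188.9 + 1·314.9 = 503.8 kN → 0.75 × 503.8 = 378 kN.
Bolt shear governs: 221 kN.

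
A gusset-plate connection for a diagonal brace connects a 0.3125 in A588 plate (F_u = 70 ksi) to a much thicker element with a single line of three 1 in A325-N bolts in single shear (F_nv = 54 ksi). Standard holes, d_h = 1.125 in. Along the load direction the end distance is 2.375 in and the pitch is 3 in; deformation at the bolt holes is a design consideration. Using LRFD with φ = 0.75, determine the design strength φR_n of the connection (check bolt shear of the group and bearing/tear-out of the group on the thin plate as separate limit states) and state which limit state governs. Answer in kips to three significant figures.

95.4 kips (bolt shear governs)

Bolt shear: A_b = π·1²/4 = 0.7854 in²; R_n = 54 × 0.7854 × 3 × 1 = 127.2 kips → 0.75 × 127.2 = 95.4 kips.
Bearing (1.2 l_c t F_u ≤ 2.4 d t F_u): upper limit = 2.4·1·0.3125·70 = 52.5 kips.
  Edge l_c = 2.375 − 1.125/2 = 1.812 → r_n = 47.58 kips; interior l_c = 3 − 1.125 = 1.875 → r_n = 49.22 kips.
  R_n,bearing = 1·47.58 + 2·49.22 = 146 kips → 0.75 × 146 = 110 kips.
Bolt shear governs: 95.4 kips.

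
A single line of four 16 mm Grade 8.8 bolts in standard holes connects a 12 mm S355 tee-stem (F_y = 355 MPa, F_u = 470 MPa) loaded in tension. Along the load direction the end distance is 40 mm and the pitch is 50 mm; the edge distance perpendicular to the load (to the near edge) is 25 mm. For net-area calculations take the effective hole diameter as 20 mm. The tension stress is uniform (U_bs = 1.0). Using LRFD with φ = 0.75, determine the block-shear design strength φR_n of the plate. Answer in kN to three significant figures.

Shear plane L_v = 40 + 3·50 = 190 mm; A_gv = 190 × 12 = 2280 mm².
A_nv = (190 − 3.5·20) × 12 = 1440 mm².
A_nt = (25 − 0.5·20) × 12 = 180 mm².
0.6 F_u A_nv = 406.1 kN; 0.6 F_y A_gv = 485.6 kN → shear rupture governs the shear term.
R_n = 406.1 + 1.0 × 470 × 180 / 1000 = 490.7 kN.
Design strength φR_n = 0.75 × 490.7 = 368 kN.

368 kN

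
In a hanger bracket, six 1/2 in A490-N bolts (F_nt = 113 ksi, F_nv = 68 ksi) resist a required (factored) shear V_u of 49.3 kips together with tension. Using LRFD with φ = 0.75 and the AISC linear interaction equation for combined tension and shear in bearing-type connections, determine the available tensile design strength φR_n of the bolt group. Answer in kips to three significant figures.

A_b = π·0.5²/4 = 0.1963 in²; f_rv = 49.3 / (6 × 0.1963) = 41.85 ksi.
F'_nt = 1.3 F_nt − (F_nt / φF_nv) f_rv = 1.3·113 − (113/(0.75·68))·41.85 = 54.18 ksi, capped at F_nt → F'_nt = 54.18 ksi.
R_n = F'_nt · A_b · n = 54.18 × 0.1963 × 6 = 63.83 kips.
Design strength φR_n = 0.75 × 63.83 = 47.9 kips.

47.9 kips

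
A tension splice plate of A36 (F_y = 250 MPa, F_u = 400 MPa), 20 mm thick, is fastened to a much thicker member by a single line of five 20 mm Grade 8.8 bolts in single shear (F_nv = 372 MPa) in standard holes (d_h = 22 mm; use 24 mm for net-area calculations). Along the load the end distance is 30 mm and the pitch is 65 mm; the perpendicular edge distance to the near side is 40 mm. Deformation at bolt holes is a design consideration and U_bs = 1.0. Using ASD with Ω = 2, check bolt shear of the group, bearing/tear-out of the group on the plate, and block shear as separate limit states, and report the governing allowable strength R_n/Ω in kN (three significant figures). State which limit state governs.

Bolt shear: A_b = π·20²/4 = 314.2 mm²; R_n = 372 × 314.2 × 5 × 1 / 1000 = 584.3 kN → 584.3 / 2 = 292 kN.
Bearing: edge l_c = 19, r_n = 182.4 kN; interior l_c = 43, r_n = 384 kN; R_n = 182.4 + 4·384 = 1718 kN → 859 kN.
Block shear: A_gv = 5800, A_nv = 3640, A_nt = 560 mm²; R_n = min(0.6F_uA_nv, 0.6F_yA_gv) + U_bs·F_u·A_nt = 1094 kN → 547 kN.
Bolt shear governs: 292 kN.

292 kN (bolt shear governs)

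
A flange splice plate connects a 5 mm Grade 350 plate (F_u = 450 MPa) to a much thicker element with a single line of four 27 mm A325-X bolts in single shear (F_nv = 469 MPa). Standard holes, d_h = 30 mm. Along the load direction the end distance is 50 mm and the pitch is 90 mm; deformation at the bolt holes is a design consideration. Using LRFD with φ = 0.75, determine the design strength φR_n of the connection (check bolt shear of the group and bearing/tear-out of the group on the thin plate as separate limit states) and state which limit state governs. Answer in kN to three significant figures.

399 kN (bearing governs)

Bolt shear: A_b = π·27²/4 = 572.6 mm²; R_n = 469 × 572.6 × 4 × 1 / 1000 = 1074 kN → 0.75 × 1074 = 806 kN.
Bearing (1.2 l_c t F_u ≤ 2.4 d t F_u): upper limit = 2.4·27·5·450 / 1000 = 145.8 kN.
  Edge l_c = 50 − 30/2 = 35 → r_n = 94.5 kN; interior l_c = 90 − 30 = 60 → r_n = 145.8 kN.
  R_n,bearing = 1·94.5 + 3·145.8 = 531.9 kN → 0.75 × 531.9 = 399 kN.
Bearing governs: 399 kN.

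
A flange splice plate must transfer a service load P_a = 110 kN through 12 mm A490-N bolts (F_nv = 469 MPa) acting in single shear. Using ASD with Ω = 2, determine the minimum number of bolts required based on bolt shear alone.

A_b = π·12²/4 = 113.1 mm².
Per-bolt allowable strength R_n/Ω = 469 × 113.1 × 1 / 1000 / 2 = 26.52 kN.
n ≥ 110 / 26.52 = 4.148 → use 5 bolts.

5 bolts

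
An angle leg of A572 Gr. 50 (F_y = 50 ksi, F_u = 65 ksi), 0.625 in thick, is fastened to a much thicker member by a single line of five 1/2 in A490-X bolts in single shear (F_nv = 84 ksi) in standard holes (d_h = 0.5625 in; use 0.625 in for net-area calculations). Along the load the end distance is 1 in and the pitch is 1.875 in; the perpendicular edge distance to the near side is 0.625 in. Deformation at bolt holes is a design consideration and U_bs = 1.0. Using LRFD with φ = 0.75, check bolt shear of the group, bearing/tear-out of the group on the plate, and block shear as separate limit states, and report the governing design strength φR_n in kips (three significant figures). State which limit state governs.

Bolt shear: A_b = π·0.5²/4 = 0.1963 in²; R_n = 84 × 0.1963 × 5 × 1 = 82.47 kips → 0.75 × 82.47 = 61.9 kips.
Bearing: edge l_c = 0.7188, r_n = 35.04 kips; interior l_c = 1.312, r_n = 48.75 kips; R_n = 35.04 + 4·48.75 = 230 kips → 173 kips.
Block shear: A_gv = 5.312, A_nv = 3.555, A_nt = 0.1953 in²; R_n = min(0.6F_uA_nv, 0.6F_yA_gv) + U_bs·F_u·A_nt = 151.3 kips → 113 kips.
Bolt shear governs: 61.9 kips.

61.9 kips (bolt shear governs)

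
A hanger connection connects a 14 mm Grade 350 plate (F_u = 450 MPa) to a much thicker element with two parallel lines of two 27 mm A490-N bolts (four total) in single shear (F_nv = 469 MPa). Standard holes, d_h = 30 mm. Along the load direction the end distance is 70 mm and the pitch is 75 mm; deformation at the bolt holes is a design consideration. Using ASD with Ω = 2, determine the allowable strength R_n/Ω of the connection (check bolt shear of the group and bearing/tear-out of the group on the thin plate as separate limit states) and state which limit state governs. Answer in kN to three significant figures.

537 kN (bolt shear governs)

Bolt shear: A_b = π·27²/4 = 572.6 mm²; R_n = 469 × 572.6 × 4 × 1 / 1000 = 1074 kN → 1074 / 2 = 537 kN.
Bearing (1.2 l_c t F_u ≤ 2.4 d t F_u): upper limit = 2.4·27·14·450 / 1000 = 408.2 kN.
  Edge l_c = 70 − 30/2 = 55 → r_n = 408.2 kN; interior l_c = 75 − 30 = 45 → r_n = 340.2 kN.
  R_n,bearing = 2·408.2 + 2·340.2 = 1497 kN → 1497 / 2 = 748 kN.
Bolt shear governs: 537 kN.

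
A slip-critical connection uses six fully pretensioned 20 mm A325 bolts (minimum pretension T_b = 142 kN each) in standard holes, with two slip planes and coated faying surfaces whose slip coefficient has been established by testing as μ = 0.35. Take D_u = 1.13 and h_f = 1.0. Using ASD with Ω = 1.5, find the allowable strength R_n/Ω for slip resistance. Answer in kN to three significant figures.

449 kN

R_n = μ · D_u · h_f · T_b · n_s · n_b = 0.35 × 1.13 × 1.0 × 142 × 2 × 6 = 673.9 kN.
Allowable strength R_n/Ω = 673.9 / 1.5 = 449 kN.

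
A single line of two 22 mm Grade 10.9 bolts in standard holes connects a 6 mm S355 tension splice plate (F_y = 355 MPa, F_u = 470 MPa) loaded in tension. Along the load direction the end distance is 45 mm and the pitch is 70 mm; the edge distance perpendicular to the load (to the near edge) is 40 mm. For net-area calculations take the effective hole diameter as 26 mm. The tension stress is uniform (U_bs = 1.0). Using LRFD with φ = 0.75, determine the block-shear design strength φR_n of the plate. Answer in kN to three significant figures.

154 kN

Shear plane L_v = 45 + 1·70 = 115 mm; A_gv = 115 × 6 = 690 mm².
A_nv = (115 − 1.5·26) × 6 = 456 mm².
A_nt = (40 − 0.5·26) × 6 = 162 mm².
0.6 F_u A_nv = 128.6 kN; 0.6 F_y A_gv = 147 kN → shear rupture governs the shear term.
R_n = 128.6 + 1.0 × 470 × 162 / 1000 = 204.7 kN.
Design strength φR_n = 0.75 × 204.7 = 154 kN.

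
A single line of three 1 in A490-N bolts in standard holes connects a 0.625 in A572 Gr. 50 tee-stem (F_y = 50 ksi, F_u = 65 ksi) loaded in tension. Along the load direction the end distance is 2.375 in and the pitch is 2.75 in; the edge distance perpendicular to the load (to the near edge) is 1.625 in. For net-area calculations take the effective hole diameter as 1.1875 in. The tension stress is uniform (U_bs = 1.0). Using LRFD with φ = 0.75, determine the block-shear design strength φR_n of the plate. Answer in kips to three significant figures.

Shear plane L_v = 2.375 + 2·2.75 = 7.875 in; A_gv = 7.875 × 0.625 = 4.922 in².
A_nv = (7.875 − 2.5·1.1875) × 0.625 = 3.066 in².
A_nt = (1.625 − 0.5·1.1875) × 0.625 = 0.6445 in².
0.6 F_u A_nv = 119.6 kips; 0.6 F_y A_gv = 147.7 kips → shear rupture governs the shear term.
R_n = 119.6 + 1.0 × 65 × 0.6445 = 161.5 kips.
Design strength φR_n = 0.75 × 161.5 = 121 kips.

121 kips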